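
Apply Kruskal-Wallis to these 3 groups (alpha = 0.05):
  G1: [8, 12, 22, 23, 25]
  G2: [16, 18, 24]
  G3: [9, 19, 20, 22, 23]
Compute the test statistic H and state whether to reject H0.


Step 1: Combine all N = 13 observations and assign midranks.
sorted (value, group, rank): (8,G1,1), (9,G3,2), (12,G1,3), (16,G2,4), (18,G2,5), (19,G3,6), (20,G3,7), (22,G1,8.5), (22,G3,8.5), (23,G1,10.5), (23,G3,10.5), (24,G2,12), (25,G1,13)
Step 2: Sum ranks within each group.
R_1 = 36 (n_1 = 5)
R_2 = 21 (n_2 = 3)
R_3 = 34 (n_3 = 5)
Step 3: H = 12/(N(N+1)) * sum(R_i^2/n_i) - 3(N+1)
     = 12/(13*14) * (36^2/5 + 21^2/3 + 34^2/5) - 3*14
     = 0.065934 * 637.4 - 42
     = 0.026374.
Step 4: Ties present; correction factor C = 1 - 12/(13^3 - 13) = 0.994505. Corrected H = 0.026374 / 0.994505 = 0.026519.
Step 5: Under H0, H ~ chi^2(2); p-value = 0.986828.
Step 6: alpha = 0.05. fail to reject H0.

H = 0.0265, df = 2, p = 0.986828, fail to reject H0.


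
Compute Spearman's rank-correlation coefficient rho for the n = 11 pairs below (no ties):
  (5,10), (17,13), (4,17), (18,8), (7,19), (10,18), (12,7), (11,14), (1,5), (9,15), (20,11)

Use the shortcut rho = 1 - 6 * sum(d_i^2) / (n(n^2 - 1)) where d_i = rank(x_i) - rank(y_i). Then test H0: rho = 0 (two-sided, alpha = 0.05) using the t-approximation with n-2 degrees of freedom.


Step 1: Rank x and y separately (midranks; no ties here).
rank(x): 5->3, 17->9, 4->2, 18->10, 7->4, 10->6, 12->8, 11->7, 1->1, 9->5, 20->11
rank(y): 10->4, 13->6, 17->9, 8->3, 19->11, 18->10, 7->2, 14->7, 5->1, 15->8, 11->5
Step 2: d_i = R_x(i) - R_y(i); compute d_i^2.
  (3-4)^2=1, (9-6)^2=9, (2-9)^2=49, (10-3)^2=49, (4-11)^2=49, (6-10)^2=16, (8-2)^2=36, (7-7)^2=0, (1-1)^2=0, (5-8)^2=9, (11-5)^2=36
sum(d^2) = 254.
Step 3: rho = 1 - 6*254 / (11*(11^2 - 1)) = 1 - 1524/1320 = -0.154545.
Step 4: Under H0, t = rho * sqrt((n-2)/(1-rho^2)) = -0.4693 ~ t(9).
Step 5: Two-sided p-value from the t-distribution with 9 df = 0.650034.
Step 6: alpha = 0.05. fail to reject H0.

rho = -0.1545, p = 0.650034, fail to reject H0 at alpha = 0.05.


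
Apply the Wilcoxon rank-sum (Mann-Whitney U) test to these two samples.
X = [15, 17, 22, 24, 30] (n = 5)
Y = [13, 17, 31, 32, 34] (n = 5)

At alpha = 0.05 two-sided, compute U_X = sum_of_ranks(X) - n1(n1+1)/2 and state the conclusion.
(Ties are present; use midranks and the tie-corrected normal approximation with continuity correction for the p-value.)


Step 1: Combine and sort all 10 observations; assign midranks.
sorted (value, group): (13,Y), (15,X), (17,X), (17,Y), (22,X), (24,X), (30,X), (31,Y), (32,Y), (34,Y)
ranks: 13->1, 15->2, 17->3.5, 17->3.5, 22->5, 24->6, 30->7, 31->8, 32->9, 34->10
Step 2: Rank sum for X: R1 = 2 + 3.5 + 5 + 6 + 7 = 23.5.
Step 3: U_X = R1 - n1(n1+1)/2 = 23.5 - 5*6/2 = 23.5 - 15 = 8.5.
       U_Y = n1*n2 - U_X = 25 - 8.5 = 16.5.
Step 4: Ties are present, so use the tie-corrected normal approximation (with continuity correction) for the p-value.
Step 5: p-value = 0.463344; compare to alpha = 0.05. fail to reject H0.

U_X = 8.5, p = 0.463344, fail to reject H0 at alpha = 0.05.


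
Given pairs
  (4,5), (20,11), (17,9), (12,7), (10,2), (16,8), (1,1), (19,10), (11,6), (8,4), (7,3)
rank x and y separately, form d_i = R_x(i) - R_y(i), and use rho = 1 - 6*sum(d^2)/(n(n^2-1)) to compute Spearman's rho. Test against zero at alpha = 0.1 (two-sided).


Step 1: Rank x and y separately (midranks; no ties here).
rank(x): 4->2, 20->11, 17->9, 12->7, 10->5, 16->8, 1->1, 19->10, 11->6, 8->4, 7->3
rank(y): 5->5, 11->11, 9->9, 7->7, 2->2, 8->8, 1->1, 10->10, 6->6, 4->4, 3->3
Step 2: d_i = R_x(i) - R_y(i); compute d_i^2.
  (2-5)^2=9, (11-11)^2=0, (9-9)^2=0, (7-7)^2=0, (5-2)^2=9, (8-8)^2=0, (1-1)^2=0, (10-10)^2=0, (6-6)^2=0, (4-4)^2=0, (3-3)^2=0
sum(d^2) = 18.
Step 3: rho = 1 - 6*18 / (11*(11^2 - 1)) = 1 - 108/1320 = 0.918182.
Step 4: Under H0, t = rho * sqrt((n-2)/(1-rho^2)) = 6.9531 ~ t(9).
Step 5: Two-sided p-value from the t-distribution with 9 df = 0.000067.
Step 6: alpha = 0.1. reject H0.

rho = 0.9182, p = 0.000067, reject H0 at alpha = 0.1.


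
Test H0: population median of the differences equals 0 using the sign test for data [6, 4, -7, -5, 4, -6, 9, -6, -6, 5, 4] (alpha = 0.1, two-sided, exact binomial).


Step 1: Discard zero differences. Original n = 11; n_eff = number of nonzero differences = 11.
Nonzero differences (with sign): +6, +4, -7, -5, +4, -6, +9, -6, -6, +5, +4
Step 2: Count signs: positive = 6, negative = 5.
Step 3: Under H0: P(positive) = 0.5, so the number of positives S ~ Bin(11, 0.5).
Step 4: Two-sided exact p-value = sum of Bin(11,0.5) probabilities at or below the observed probability = 1.000000.
Step 5: alpha = 0.1. fail to reject H0.

n_eff = 11, pos = 6, neg = 5, p = 1.000000, fail to reject H0.


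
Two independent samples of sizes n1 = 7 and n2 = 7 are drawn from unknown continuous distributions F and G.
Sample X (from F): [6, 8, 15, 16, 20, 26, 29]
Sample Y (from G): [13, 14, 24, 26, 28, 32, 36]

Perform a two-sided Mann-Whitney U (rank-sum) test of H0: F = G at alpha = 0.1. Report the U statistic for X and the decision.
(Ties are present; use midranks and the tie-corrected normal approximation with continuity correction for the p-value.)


Step 1: Combine and sort all 14 observations; assign midranks.
sorted (value, group): (6,X), (8,X), (13,Y), (14,Y), (15,X), (16,X), (20,X), (24,Y), (26,X), (26,Y), (28,Y), (29,X), (32,Y), (36,Y)
ranks: 6->1, 8->2, 13->3, 14->4, 15->5, 16->6, 20->7, 24->8, 26->9.5, 26->9.5, 28->11, 29->12, 32->13, 36->14
Step 2: Rank sum for X: R1 = 1 + 2 + 5 + 6 + 7 + 9.5 + 12 = 42.5.
Step 3: U_X = R1 - n1(n1+1)/2 = 42.5 - 7*8/2 = 42.5 - 28 = 14.5.
       U_Y = n1*n2 - U_X = 49 - 14.5 = 34.5.
Step 4: Ties are present, so use the tie-corrected normal approximation (with continuity correction) for the p-value.
Step 5: p-value = 0.224289; compare to alpha = 0.1. fail to reject H0.

U_X = 14.5, p = 0.224289, fail to reject H0 at alpha = 0.1.


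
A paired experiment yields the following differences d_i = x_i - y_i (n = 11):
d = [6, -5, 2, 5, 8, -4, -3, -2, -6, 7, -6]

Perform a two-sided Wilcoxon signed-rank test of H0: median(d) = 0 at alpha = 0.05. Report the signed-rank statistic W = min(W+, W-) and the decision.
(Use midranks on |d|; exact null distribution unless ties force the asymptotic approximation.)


Step 1: Drop any zero differences (none here) and take |d_i|.
|d| = [6, 5, 2, 5, 8, 4, 3, 2, 6, 7, 6]
Step 2: Midrank |d_i| (ties get averaged ranks).
ranks: |6|->8, |5|->5.5, |2|->1.5, |5|->5.5, |8|->11, |4|->4, |3|->3, |2|->1.5, |6|->8, |7|->10, |6|->8
Step 3: Attach original signs; sum ranks with positive sign and with negative sign.
W+ = 8 + 1.5 + 5.5 + 11 + 10 = 36
W- = 5.5 + 4 + 3 + 1.5 + 8 + 8 = 30
(Check: W+ + W- = 66 should equal n(n+1)/2 = 66.)
Step 4: Test statistic W = min(W+, W-) = 30.
Step 5: Ties in |d|, so use the tie-corrected normal approximation.
        E[W] = n(n+1)/4 = 11*12/4 = 33.
        Tie groups: |d|=2 (t=2), |d|=5 (t=2), |d|=6 (t=3); sum(t^3 - t) = 36.
        Var[W] = n(n+1)(2n+1)/24 - sum(t^3-t)/48 = 3036/24 - 36/48 = 125.75.
        z = (W - E[W]) / sqrt(Var[W]) = (30 - 33) / 11.2138 = -0.2675.
        Two-sided p = 2*Phi(z) = 0.789064.
Step 6: alpha = 0.05. fail to reject H0.

W+ = 36, W- = 30, W = min = 30, p = 0.789064, fail to reject H0.


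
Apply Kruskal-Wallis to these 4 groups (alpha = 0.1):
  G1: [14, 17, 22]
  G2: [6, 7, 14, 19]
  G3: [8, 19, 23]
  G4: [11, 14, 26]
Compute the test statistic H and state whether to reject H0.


Step 1: Combine all N = 13 observations and assign midranks.
sorted (value, group, rank): (6,G2,1), (7,G2,2), (8,G3,3), (11,G4,4), (14,G1,6), (14,G2,6), (14,G4,6), (17,G1,8), (19,G2,9.5), (19,G3,9.5), (22,G1,11), (23,G3,12), (26,G4,13)
Step 2: Sum ranks within each group.
R_1 = 25 (n_1 = 3)
R_2 = 18.5 (n_2 = 4)
R_3 = 24.5 (n_3 = 3)
R_4 = 23 (n_4 = 3)
Step 3: H = 12/(N(N+1)) * sum(R_i^2/n_i) - 3(N+1)
     = 12/(13*14) * (25^2/3 + 18.5^2/4 + 24.5^2/3 + 23^2/3) - 3*14
     = 0.065934 * 670.312 - 42
     = 2.196429.
Step 4: Ties present; correction factor C = 1 - 30/(13^3 - 13) = 0.986264. Corrected H = 2.196429 / 0.986264 = 2.227019.
Step 5: Under H0, H ~ chi^2(3); p-value = 0.526646.
Step 6: alpha = 0.1. fail to reject H0.

H = 2.2270, df = 3, p = 0.526646, fail to reject H0.


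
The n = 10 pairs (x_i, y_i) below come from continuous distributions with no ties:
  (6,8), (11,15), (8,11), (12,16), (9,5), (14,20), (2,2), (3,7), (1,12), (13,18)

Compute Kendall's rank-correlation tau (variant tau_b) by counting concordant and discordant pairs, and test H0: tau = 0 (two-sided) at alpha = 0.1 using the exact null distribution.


Step 1: Enumerate the 45 unordered pairs (i,j) with i<j and classify each by sign(x_j-x_i) * sign(y_j-y_i).
  (1,2):dx=+5,dy=+7->C; (1,3):dx=+2,dy=+3->C; (1,4):dx=+6,dy=+8->C; (1,5):dx=+3,dy=-3->D
  (1,6):dx=+8,dy=+12->C; (1,7):dx=-4,dy=-6->C; (1,8):dx=-3,dy=-1->C; (1,9):dx=-5,dy=+4->D
  (1,10):dx=+7,dy=+10->C; (2,3):dx=-3,dy=-4->C; (2,4):dx=+1,dy=+1->C; (2,5):dx=-2,dy=-10->C
  (2,6):dx=+3,dy=+5->C; (2,7):dx=-9,dy=-13->C; (2,8):dx=-8,dy=-8->C; (2,9):dx=-10,dy=-3->C
  (2,10):dx=+2,dy=+3->C; (3,4):dx=+4,dy=+5->C; (3,5):dx=+1,dy=-6->D; (3,6):dx=+6,dy=+9->C
  (3,7):dx=-6,dy=-9->C; (3,8):dx=-5,dy=-4->C; (3,9):dx=-7,dy=+1->D; (3,10):dx=+5,dy=+7->C
  (4,5):dx=-3,dy=-11->C; (4,6):dx=+2,dy=+4->C; (4,7):dx=-10,dy=-14->C; (4,8):dx=-9,dy=-9->C
  (4,9):dx=-11,dy=-4->C; (4,10):dx=+1,dy=+2->C; (5,6):dx=+5,dy=+15->C; (5,7):dx=-7,dy=-3->C
  (5,8):dx=-6,dy=+2->D; (5,9):dx=-8,dy=+7->D; (5,10):dx=+4,dy=+13->C; (6,7):dx=-12,dy=-18->C
  (6,8):dx=-11,dy=-13->C; (6,9):dx=-13,dy=-8->C; (6,10):dx=-1,dy=-2->C; (7,8):dx=+1,dy=+5->C
  (7,9):dx=-1,dy=+10->D; (7,10):dx=+11,dy=+16->C; (8,9):dx=-2,dy=+5->D; (8,10):dx=+10,dy=+11->C
  (9,10):dx=+12,dy=+6->C
Step 2: C = 37, D = 8, total pairs = 45.
Step 3: tau = (C - D)/(n(n-1)/2) = (37 - 8)/45 = 0.644444.
Step 4: Exact two-sided p-value (enumerate n! = 3628800 permutations of y under H0): p = 0.009148.
Step 5: alpha = 0.1. reject H0.

tau_b = 0.6444 (C=37, D=8), p = 0.009148, reject H0.


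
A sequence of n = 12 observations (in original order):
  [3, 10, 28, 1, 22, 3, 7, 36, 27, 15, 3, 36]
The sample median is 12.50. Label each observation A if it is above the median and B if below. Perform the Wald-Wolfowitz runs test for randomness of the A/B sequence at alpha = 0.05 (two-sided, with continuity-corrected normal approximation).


Step 1: Compute median = 12.50; label A = above, B = below.
Labels in order: BBABABBAAABA  (n_A = 6, n_B = 6)
Step 2: Count runs R = 8.
Step 3: Under H0 (random ordering), E[R] = 2*n_A*n_B/(n_A+n_B) + 1 = 2*6*6/12 + 1 = 7.0000.
        Var[R] = 2*n_A*n_B*(2*n_A*n_B - n_A - n_B) / ((n_A+n_B)^2 * (n_A+n_B-1)) = 4320/1584 = 2.7273.
        SD[R] = 1.6514.
Step 4: Continuity-corrected z = (R - 0.5 - E[R]) / SD[R] = (8 - 0.5 - 7.0000) / 1.6514 = 0.3028.
Step 5: Two-sided p-value via normal approximation = 2*(1 - Phi(|z|)) = 0.762069.
Step 6: alpha = 0.05. fail to reject H0.

R = 8, z = 0.3028, p = 0.762069, fail to reject H0.


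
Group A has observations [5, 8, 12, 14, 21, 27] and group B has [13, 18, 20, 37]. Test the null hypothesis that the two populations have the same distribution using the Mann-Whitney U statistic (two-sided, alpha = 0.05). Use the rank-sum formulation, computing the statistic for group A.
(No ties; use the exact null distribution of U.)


Step 1: Combine and sort all 10 observations; assign midranks.
sorted (value, group): (5,X), (8,X), (12,X), (13,Y), (14,X), (18,Y), (20,Y), (21,X), (27,X), (37,Y)
ranks: 5->1, 8->2, 12->3, 13->4, 14->5, 18->6, 20->7, 21->8, 27->9, 37->10
Step 2: Rank sum for X: R1 = 1 + 2 + 3 + 5 + 8 + 9 = 28.
Step 3: U_X = R1 - n1(n1+1)/2 = 28 - 6*7/2 = 28 - 21 = 7.
       U_Y = n1*n2 - U_X = 24 - 7 = 17.
Step 4: No ties, so the exact null distribution of U (based on enumerating the C(10,6) = 210 equally likely rank assignments) gives the two-sided p-value.
Step 5: p-value = 0.352381; compare to alpha = 0.05. fail to reject H0.

U_X = 7, p = 0.352381, fail to reject H0 at alpha = 0.05.


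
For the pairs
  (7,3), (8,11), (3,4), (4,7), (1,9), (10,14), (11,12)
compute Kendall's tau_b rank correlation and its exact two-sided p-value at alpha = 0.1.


Step 1: Enumerate the 21 unordered pairs (i,j) with i<j and classify each by sign(x_j-x_i) * sign(y_j-y_i).
  (1,2):dx=+1,dy=+8->C; (1,3):dx=-4,dy=+1->D; (1,4):dx=-3,dy=+4->D; (1,5):dx=-6,dy=+6->D
  (1,6):dx=+3,dy=+11->C; (1,7):dx=+4,dy=+9->C; (2,3):dx=-5,dy=-7->C; (2,4):dx=-4,dy=-4->C
  (2,5):dx=-7,dy=-2->C; (2,6):dx=+2,dy=+3->C; (2,7):dx=+3,dy=+1->C; (3,4):dx=+1,dy=+3->C
  (3,5):dx=-2,dy=+5->D; (3,6):dx=+7,dy=+10->C; (3,7):dx=+8,dy=+8->C; (4,5):dx=-3,dy=+2->D
  (4,6):dx=+6,dy=+7->C; (4,7):dx=+7,dy=+5->C; (5,6):dx=+9,dy=+5->C; (5,7):dx=+10,dy=+3->C
  (6,7):dx=+1,dy=-2->D
Step 2: C = 15, D = 6, total pairs = 21.
Step 3: tau = (C - D)/(n(n-1)/2) = (15 - 6)/21 = 0.428571.
Step 4: Exact two-sided p-value (enumerate n! = 5040 permutations of y under H0): p = 0.238889.
Step 5: alpha = 0.1. fail to reject H0.

tau_b = 0.4286 (C=15, D=6), p = 0.238889, fail to reject H0.


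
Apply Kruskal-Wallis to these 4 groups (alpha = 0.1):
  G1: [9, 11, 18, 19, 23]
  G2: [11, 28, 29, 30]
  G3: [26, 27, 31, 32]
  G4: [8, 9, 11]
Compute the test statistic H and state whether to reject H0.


Step 1: Combine all N = 16 observations and assign midranks.
sorted (value, group, rank): (8,G4,1), (9,G1,2.5), (9,G4,2.5), (11,G1,5), (11,G2,5), (11,G4,5), (18,G1,7), (19,G1,8), (23,G1,9), (26,G3,10), (27,G3,11), (28,G2,12), (29,G2,13), (30,G2,14), (31,G3,15), (32,G3,16)
Step 2: Sum ranks within each group.
R_1 = 31.5 (n_1 = 5)
R_2 = 44 (n_2 = 4)
R_3 = 52 (n_3 = 4)
R_4 = 8.5 (n_4 = 3)
Step 3: H = 12/(N(N+1)) * sum(R_i^2/n_i) - 3(N+1)
     = 12/(16*17) * (31.5^2/5 + 44^2/4 + 52^2/4 + 8.5^2/3) - 3*17
     = 0.044118 * 1382.53 - 51
     = 9.994118.
Step 4: Ties present; correction factor C = 1 - 30/(16^3 - 16) = 0.992647. Corrected H = 9.994118 / 0.992647 = 10.068148.
Step 5: Under H0, H ~ chi^2(3); p-value = 0.017996.
Step 6: alpha = 0.1. reject H0.

H = 10.0681, df = 3, p = 0.017996, reject H0.


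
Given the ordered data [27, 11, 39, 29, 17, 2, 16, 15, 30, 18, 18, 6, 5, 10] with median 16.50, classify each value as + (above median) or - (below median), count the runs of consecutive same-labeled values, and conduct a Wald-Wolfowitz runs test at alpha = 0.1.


Step 1: Compute median = 16.50; label A = above, B = below.
Labels in order: ABAAABBBAAABBB  (n_A = 7, n_B = 7)
Step 2: Count runs R = 6.
Step 3: Under H0 (random ordering), E[R] = 2*n_A*n_B/(n_A+n_B) + 1 = 2*7*7/14 + 1 = 8.0000.
        Var[R] = 2*n_A*n_B*(2*n_A*n_B - n_A - n_B) / ((n_A+n_B)^2 * (n_A+n_B-1)) = 8232/2548 = 3.2308.
        SD[R] = 1.7974.
Step 4: Continuity-corrected z = (R + 0.5 - E[R]) / SD[R] = (6 + 0.5 - 8.0000) / 1.7974 = -0.8345.
Step 5: Two-sided p-value via normal approximation = 2*(1 - Phi(|z|)) = 0.403986.
Step 6: alpha = 0.1. fail to reject H0.

R = 6, z = -0.8345, p = 0.403986, fail to reject H0.


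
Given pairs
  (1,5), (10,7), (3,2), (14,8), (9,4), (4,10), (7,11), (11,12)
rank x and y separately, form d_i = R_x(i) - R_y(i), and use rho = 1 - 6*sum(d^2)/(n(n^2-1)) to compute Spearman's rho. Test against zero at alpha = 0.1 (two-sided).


Step 1: Rank x and y separately (midranks; no ties here).
rank(x): 1->1, 10->6, 3->2, 14->8, 9->5, 4->3, 7->4, 11->7
rank(y): 5->3, 7->4, 2->1, 8->5, 4->2, 10->6, 11->7, 12->8
Step 2: d_i = R_x(i) - R_y(i); compute d_i^2.
  (1-3)^2=4, (6-4)^2=4, (2-1)^2=1, (8-5)^2=9, (5-2)^2=9, (3-6)^2=9, (4-7)^2=9, (7-8)^2=1
sum(d^2) = 46.
Step 3: rho = 1 - 6*46 / (8*(8^2 - 1)) = 1 - 276/504 = 0.452381.
Step 4: Under H0, t = rho * sqrt((n-2)/(1-rho^2)) = 1.2425 ~ t(6).
Step 5: Two-sided p-value from the t-distribution with 6 df = 0.260405.
Step 6: alpha = 0.1. fail to reject H0.

rho = 0.4524, p = 0.260405, fail to reject H0 at alpha = 0.1.


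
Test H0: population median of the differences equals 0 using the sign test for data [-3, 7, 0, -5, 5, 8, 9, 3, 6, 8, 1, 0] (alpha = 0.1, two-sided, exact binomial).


Step 1: Discard zero differences. Original n = 12; n_eff = number of nonzero differences = 10.
Nonzero differences (with sign): -3, +7, -5, +5, +8, +9, +3, +6, +8, +1
Step 2: Count signs: positive = 8, negative = 2.
Step 3: Under H0: P(positive) = 0.5, so the number of positives S ~ Bin(10, 0.5).
Step 4: Two-sided exact p-value = sum of Bin(10,0.5) probabilities at or below the observed probability = 0.109375.
Step 5: alpha = 0.1. fail to reject H0.

n_eff = 10, pos = 8, neg = 2, p = 0.109375, fail to reject H0.


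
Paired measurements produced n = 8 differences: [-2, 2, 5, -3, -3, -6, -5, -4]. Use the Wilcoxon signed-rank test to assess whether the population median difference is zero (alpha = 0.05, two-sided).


Step 1: Drop any zero differences (none here) and take |d_i|.
|d| = [2, 2, 5, 3, 3, 6, 5, 4]
Step 2: Midrank |d_i| (ties get averaged ranks).
ranks: |2|->1.5, |2|->1.5, |5|->6.5, |3|->3.5, |3|->3.5, |6|->8, |5|->6.5, |4|->5
Step 3: Attach original signs; sum ranks with positive sign and with negative sign.
W+ = 1.5 + 6.5 = 8
W- = 1.5 + 3.5 + 3.5 + 8 + 6.5 + 5 = 28
(Check: W+ + W- = 36 should equal n(n+1)/2 = 36.)
Step 4: Test statistic W = min(W+, W-) = 8.
Step 5: Ties in |d|, so use the tie-corrected normal approximation.
        E[W] = n(n+1)/4 = 8*9/4 = 18.
        Tie groups: |d|=2 (t=2), |d|=3 (t=2), |d|=5 (t=2); sum(t^3 - t) = 18.
        Var[W] = n(n+1)(2n+1)/24 - sum(t^3-t)/48 = 1224/24 - 18/48 = 50.625.
        z = (W - E[W]) / sqrt(Var[W]) = (8 - 18) / 7.1151 = -1.4055.
        Two-sided p = 2*Phi(z) = 0.159886.
Step 6: alpha = 0.05. fail to reject H0.

W+ = 8, W- = 28, W = min = 8, p = 0.159886, fail to reject H0.


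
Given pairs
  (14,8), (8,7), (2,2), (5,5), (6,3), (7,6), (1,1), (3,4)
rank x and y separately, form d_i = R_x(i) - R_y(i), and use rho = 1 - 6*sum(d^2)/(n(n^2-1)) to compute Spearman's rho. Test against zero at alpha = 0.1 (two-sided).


Step 1: Rank x and y separately (midranks; no ties here).
rank(x): 14->8, 8->7, 2->2, 5->4, 6->5, 7->6, 1->1, 3->3
rank(y): 8->8, 7->7, 2->2, 5->5, 3->3, 6->6, 1->1, 4->4
Step 2: d_i = R_x(i) - R_y(i); compute d_i^2.
  (8-8)^2=0, (7-7)^2=0, (2-2)^2=0, (4-5)^2=1, (5-3)^2=4, (6-6)^2=0, (1-1)^2=0, (3-4)^2=1
sum(d^2) = 6.
Step 3: rho = 1 - 6*6 / (8*(8^2 - 1)) = 1 - 36/504 = 0.928571.
Step 4: Under H0, t = rho * sqrt((n-2)/(1-rho^2)) = 6.1283 ~ t(6).
Step 5: Two-sided p-value from the t-distribution with 6 df = 0.000863.
Step 6: alpha = 0.1. reject H0.

rho = 0.9286, p = 0.000863, reject H0 at alpha = 0.1.


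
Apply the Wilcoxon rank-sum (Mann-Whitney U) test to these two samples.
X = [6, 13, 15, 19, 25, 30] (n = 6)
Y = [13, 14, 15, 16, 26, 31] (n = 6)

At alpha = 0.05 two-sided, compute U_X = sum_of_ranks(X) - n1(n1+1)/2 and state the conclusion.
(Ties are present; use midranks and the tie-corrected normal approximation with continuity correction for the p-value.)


Step 1: Combine and sort all 12 observations; assign midranks.
sorted (value, group): (6,X), (13,X), (13,Y), (14,Y), (15,X), (15,Y), (16,Y), (19,X), (25,X), (26,Y), (30,X), (31,Y)
ranks: 6->1, 13->2.5, 13->2.5, 14->4, 15->5.5, 15->5.5, 16->7, 19->8, 25->9, 26->10, 30->11, 31->12
Step 2: Rank sum for X: R1 = 1 + 2.5 + 5.5 + 8 + 9 + 11 = 37.
Step 3: U_X = R1 - n1(n1+1)/2 = 37 - 6*7/2 = 37 - 21 = 16.
       U_Y = n1*n2 - U_X = 36 - 16 = 20.
Step 4: Ties are present, so use the tie-corrected normal approximation (with continuity correction) for the p-value.
Step 5: p-value = 0.809527; compare to alpha = 0.05. fail to reject H0.

U_X = 16, p = 0.809527, fail to reject H0 at alpha = 0.05.


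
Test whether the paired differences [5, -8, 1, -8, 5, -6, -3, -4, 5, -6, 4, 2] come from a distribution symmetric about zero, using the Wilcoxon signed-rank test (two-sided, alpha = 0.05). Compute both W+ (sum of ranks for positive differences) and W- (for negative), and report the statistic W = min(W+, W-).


Step 1: Drop any zero differences (none here) and take |d_i|.
|d| = [5, 8, 1, 8, 5, 6, 3, 4, 5, 6, 4, 2]
Step 2: Midrank |d_i| (ties get averaged ranks).
ranks: |5|->7, |8|->11.5, |1|->1, |8|->11.5, |5|->7, |6|->9.5, |3|->3, |4|->4.5, |5|->7, |6|->9.5, |4|->4.5, |2|->2
Step 3: Attach original signs; sum ranks with positive sign and with negative sign.
W+ = 7 + 1 + 7 + 7 + 4.5 + 2 = 28.5
W- = 11.5 + 11.5 + 9.5 + 3 + 4.5 + 9.5 = 49.5
(Check: W+ + W- = 78 should equal n(n+1)/2 = 78.)
Step 4: Test statistic W = min(W+, W-) = 28.5.
Step 5: Ties in |d|, so use the tie-corrected normal approximation.
        E[W] = n(n+1)/4 = 12*13/4 = 39.
        Tie groups: |d|=4 (t=2), |d|=5 (t=3), |d|=6 (t=2), |d|=8 (t=2); sum(t^3 - t) = 42.
        Var[W] = n(n+1)(2n+1)/24 - sum(t^3-t)/48 = 3900/24 - 42/48 = 161.625.
        z = (W - E[W]) / sqrt(Var[W]) = (28.5 - 39) / 12.7132 = -0.8259.
        Two-sided p = 2*Phi(z) = 0.408853.
Step 6: alpha = 0.05. fail to reject H0.

W+ = 28.5, W- = 49.5, W = min = 28.5, p = 0.408853, fail to reject H0.


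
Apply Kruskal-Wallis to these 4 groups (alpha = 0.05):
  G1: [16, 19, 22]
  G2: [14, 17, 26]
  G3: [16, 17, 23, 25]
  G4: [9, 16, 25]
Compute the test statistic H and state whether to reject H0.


Step 1: Combine all N = 13 observations and assign midranks.
sorted (value, group, rank): (9,G4,1), (14,G2,2), (16,G1,4), (16,G3,4), (16,G4,4), (17,G2,6.5), (17,G3,6.5), (19,G1,8), (22,G1,9), (23,G3,10), (25,G3,11.5), (25,G4,11.5), (26,G2,13)
Step 2: Sum ranks within each group.
R_1 = 21 (n_1 = 3)
R_2 = 21.5 (n_2 = 3)
R_3 = 32 (n_3 = 4)
R_4 = 16.5 (n_4 = 3)
Step 3: H = 12/(N(N+1)) * sum(R_i^2/n_i) - 3(N+1)
     = 12/(13*14) * (21^2/3 + 21.5^2/3 + 32^2/4 + 16.5^2/3) - 3*14
     = 0.065934 * 647.833 - 42
     = 0.714286.
Step 4: Ties present; correction factor C = 1 - 36/(13^3 - 13) = 0.983516. Corrected H = 0.714286 / 0.983516 = 0.726257.
Step 5: Under H0, H ~ chi^2(3); p-value = 0.867011.
Step 6: alpha = 0.05. fail to reject H0.

H = 0.7263, df = 3, p = 0.867011, fail to reject H0.


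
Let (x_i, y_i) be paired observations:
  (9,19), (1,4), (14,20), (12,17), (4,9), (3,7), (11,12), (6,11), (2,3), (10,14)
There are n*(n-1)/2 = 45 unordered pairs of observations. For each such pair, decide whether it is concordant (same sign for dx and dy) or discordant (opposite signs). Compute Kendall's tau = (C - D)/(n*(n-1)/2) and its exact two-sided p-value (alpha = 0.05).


Step 1: Enumerate the 45 unordered pairs (i,j) with i<j and classify each by sign(x_j-x_i) * sign(y_j-y_i).
  (1,2):dx=-8,dy=-15->C; (1,3):dx=+5,dy=+1->C; (1,4):dx=+3,dy=-2->D; (1,5):dx=-5,dy=-10->C
  (1,6):dx=-6,dy=-12->C; (1,7):dx=+2,dy=-7->D; (1,8):dx=-3,dy=-8->C; (1,9):dx=-7,dy=-16->C
  (1,10):dx=+1,dy=-5->D; (2,3):dx=+13,dy=+16->C; (2,4):dx=+11,dy=+13->C; (2,5):dx=+3,dy=+5->C
  (2,6):dx=+2,dy=+3->C; (2,7):dx=+10,dy=+8->C; (2,8):dx=+5,dy=+7->C; (2,9):dx=+1,dy=-1->D
  (2,10):dx=+9,dy=+10->C; (3,4):dx=-2,dy=-3->C; (3,5):dx=-10,dy=-11->C; (3,6):dx=-11,dy=-13->C
  (3,7):dx=-3,dy=-8->C; (3,8):dx=-8,dy=-9->C; (3,9):dx=-12,dy=-17->C; (3,10):dx=-4,dy=-6->C
  (4,5):dx=-8,dy=-8->C; (4,6):dx=-9,dy=-10->C; (4,7):dx=-1,dy=-5->C; (4,8):dx=-6,dy=-6->C
  (4,9):dx=-10,dy=-14->C; (4,10):dx=-2,dy=-3->C; (5,6):dx=-1,dy=-2->C; (5,7):dx=+7,dy=+3->C
  (5,8):dx=+2,dy=+2->C; (5,9):dx=-2,dy=-6->C; (5,10):dx=+6,dy=+5->C; (6,7):dx=+8,dy=+5->C
  (6,8):dx=+3,dy=+4->C; (6,9):dx=-1,dy=-4->C; (6,10):dx=+7,dy=+7->C; (7,8):dx=-5,dy=-1->C
  (7,9):dx=-9,dy=-9->C; (7,10):dx=-1,dy=+2->D; (8,9):dx=-4,dy=-8->C; (8,10):dx=+4,dy=+3->C
  (9,10):dx=+8,dy=+11->C
Step 2: C = 40, D = 5, total pairs = 45.
Step 3: tau = (C - D)/(n(n-1)/2) = (40 - 5)/45 = 0.777778.
Step 4: Exact two-sided p-value (enumerate n! = 3628800 permutations of y under H0): p = 0.000946.
Step 5: alpha = 0.05. reject H0.

tau_b = 0.7778 (C=40, D=5), p = 0.000946, reject H0.


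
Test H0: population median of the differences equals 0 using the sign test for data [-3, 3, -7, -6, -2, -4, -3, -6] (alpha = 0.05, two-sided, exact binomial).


Step 1: Discard zero differences. Original n = 8; n_eff = number of nonzero differences = 8.
Nonzero differences (with sign): -3, +3, -7, -6, -2, -4, -3, -6
Step 2: Count signs: positive = 1, negative = 7.
Step 3: Under H0: P(positive) = 0.5, so the number of positives S ~ Bin(8, 0.5).
Step 4: Two-sided exact p-value = sum of Bin(8,0.5) probabilities at or below the observed probability = 0.070312.
Step 5: alpha = 0.05. fail to reject H0.

n_eff = 8, pos = 1, neg = 7, p = 0.070312, fail to reject H0.


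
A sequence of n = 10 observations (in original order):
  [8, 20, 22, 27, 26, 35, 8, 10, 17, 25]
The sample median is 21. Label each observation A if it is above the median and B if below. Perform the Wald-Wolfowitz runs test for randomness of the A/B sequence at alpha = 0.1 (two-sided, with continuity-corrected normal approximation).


Step 1: Compute median = 21; label A = above, B = below.
Labels in order: BBAAAABBBA  (n_A = 5, n_B = 5)
Step 2: Count runs R = 4.
Step 3: Under H0 (random ordering), E[R] = 2*n_A*n_B/(n_A+n_B) + 1 = 2*5*5/10 + 1 = 6.0000.
        Var[R] = 2*n_A*n_B*(2*n_A*n_B - n_A - n_B) / ((n_A+n_B)^2 * (n_A+n_B-1)) = 2000/900 = 2.2222.
        SD[R] = 1.4907.
Step 4: Continuity-corrected z = (R + 0.5 - E[R]) / SD[R] = (4 + 0.5 - 6.0000) / 1.4907 = -1.0062.
Step 5: Two-sided p-value via normal approximation = 2*(1 - Phi(|z|)) = 0.314305.
Step 6: alpha = 0.1. fail to reject H0.

R = 4, z = -1.0062, p = 0.314305, fail to reject H0.


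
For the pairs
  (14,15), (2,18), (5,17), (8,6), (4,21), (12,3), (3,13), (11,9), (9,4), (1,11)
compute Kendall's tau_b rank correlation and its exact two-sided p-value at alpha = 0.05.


Step 1: Enumerate the 45 unordered pairs (i,j) with i<j and classify each by sign(x_j-x_i) * sign(y_j-y_i).
  (1,2):dx=-12,dy=+3->D; (1,3):dx=-9,dy=+2->D; (1,4):dx=-6,dy=-9->C; (1,5):dx=-10,dy=+6->D
  (1,6):dx=-2,dy=-12->C; (1,7):dx=-11,dy=-2->C; (1,8):dx=-3,dy=-6->C; (1,9):dx=-5,dy=-11->C
  (1,10):dx=-13,dy=-4->C; (2,3):dx=+3,dy=-1->D; (2,4):dx=+6,dy=-12->D; (2,5):dx=+2,dy=+3->C
  (2,6):dx=+10,dy=-15->D; (2,7):dx=+1,dy=-5->D; (2,8):dx=+9,dy=-9->D; (2,9):dx=+7,dy=-14->D
  (2,10):dx=-1,dy=-7->C; (3,4):dx=+3,dy=-11->D; (3,5):dx=-1,dy=+4->D; (3,6):dx=+7,dy=-14->D
  (3,7):dx=-2,dy=-4->C; (3,8):dx=+6,dy=-8->D; (3,9):dx=+4,dy=-13->D; (3,10):dx=-4,dy=-6->C
  (4,5):dx=-4,dy=+15->D; (4,6):dx=+4,dy=-3->D; (4,7):dx=-5,dy=+7->D; (4,8):dx=+3,dy=+3->C
  (4,9):dx=+1,dy=-2->D; (4,10):dx=-7,dy=+5->D; (5,6):dx=+8,dy=-18->D; (5,7):dx=-1,dy=-8->C
  (5,8):dx=+7,dy=-12->D; (5,9):dx=+5,dy=-17->D; (5,10):dx=-3,dy=-10->C; (6,7):dx=-9,dy=+10->D
  (6,8):dx=-1,dy=+6->D; (6,9):dx=-3,dy=+1->D; (6,10):dx=-11,dy=+8->D; (7,8):dx=+8,dy=-4->D
  (7,9):dx=+6,dy=-9->D; (7,10):dx=-2,dy=-2->C; (8,9):dx=-2,dy=-5->C; (8,10):dx=-10,dy=+2->D
  (9,10):dx=-8,dy=+7->D
Step 2: C = 15, D = 30, total pairs = 45.
Step 3: tau = (C - D)/(n(n-1)/2) = (15 - 30)/45 = -0.333333.
Step 4: Exact two-sided p-value (enumerate n! = 3628800 permutations of y under H0): p = 0.216373.
Step 5: alpha = 0.05. fail to reject H0.

tau_b = -0.3333 (C=15, D=30), p = 0.216373, fail to reject H0.


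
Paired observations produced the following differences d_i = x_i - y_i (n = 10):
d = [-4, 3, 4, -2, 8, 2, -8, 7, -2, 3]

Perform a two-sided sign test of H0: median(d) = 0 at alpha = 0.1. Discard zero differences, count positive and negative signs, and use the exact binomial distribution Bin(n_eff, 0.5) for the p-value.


Step 1: Discard zero differences. Original n = 10; n_eff = number of nonzero differences = 10.
Nonzero differences (with sign): -4, +3, +4, -2, +8, +2, -8, +7, -2, +3
Step 2: Count signs: positive = 6, negative = 4.
Step 3: Under H0: P(positive) = 0.5, so the number of positives S ~ Bin(10, 0.5).
Step 4: Two-sided exact p-value = sum of Bin(10,0.5) probabilities at or below the observed probability = 0.753906.
Step 5: alpha = 0.1. fail to reject H0.

n_eff = 10, pos = 6, neg = 4, p = 0.753906, fail to reject H0.


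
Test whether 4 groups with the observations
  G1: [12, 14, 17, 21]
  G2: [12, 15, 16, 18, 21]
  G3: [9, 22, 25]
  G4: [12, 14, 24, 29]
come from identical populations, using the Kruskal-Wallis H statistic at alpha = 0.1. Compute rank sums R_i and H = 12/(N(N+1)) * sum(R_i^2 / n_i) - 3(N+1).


Step 1: Combine all N = 16 observations and assign midranks.
sorted (value, group, rank): (9,G3,1), (12,G1,3), (12,G2,3), (12,G4,3), (14,G1,5.5), (14,G4,5.5), (15,G2,7), (16,G2,8), (17,G1,9), (18,G2,10), (21,G1,11.5), (21,G2,11.5), (22,G3,13), (24,G4,14), (25,G3,15), (29,G4,16)
Step 2: Sum ranks within each group.
R_1 = 29 (n_1 = 4)
R_2 = 39.5 (n_2 = 5)
R_3 = 29 (n_3 = 3)
R_4 = 38.5 (n_4 = 4)
Step 3: H = 12/(N(N+1)) * sum(R_i^2/n_i) - 3(N+1)
     = 12/(16*17) * (29^2/4 + 39.5^2/5 + 29^2/3 + 38.5^2/4) - 3*17
     = 0.044118 * 1173.2 - 51
     = 0.758640.
Step 4: Ties present; correction factor C = 1 - 36/(16^3 - 16) = 0.991176. Corrected H = 0.758640 / 0.991176 = 0.765393.
Step 5: Under H0, H ~ chi^2(3); p-value = 0.857725.
Step 6: alpha = 0.1. fail to reject H0.

H = 0.7654, df = 3, p = 0.857725, fail to reject H0.


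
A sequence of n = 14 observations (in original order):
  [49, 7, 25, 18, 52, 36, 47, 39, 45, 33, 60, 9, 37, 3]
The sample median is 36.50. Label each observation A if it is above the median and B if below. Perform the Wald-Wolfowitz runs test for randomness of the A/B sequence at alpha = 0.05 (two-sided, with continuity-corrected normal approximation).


Step 1: Compute median = 36.50; label A = above, B = below.
Labels in order: ABBBABAAABABAB  (n_A = 7, n_B = 7)
Step 2: Count runs R = 10.
Step 3: Under H0 (random ordering), E[R] = 2*n_A*n_B/(n_A+n_B) + 1 = 2*7*7/14 + 1 = 8.0000.
        Var[R] = 2*n_A*n_B*(2*n_A*n_B - n_A - n_B) / ((n_A+n_B)^2 * (n_A+n_B-1)) = 8232/2548 = 3.2308.
        SD[R] = 1.7974.
Step 4: Continuity-corrected z = (R - 0.5 - E[R]) / SD[R] = (10 - 0.5 - 8.0000) / 1.7974 = 0.8345.
Step 5: Two-sided p-value via normal approximation = 2*(1 - Phi(|z|)) = 0.403986.
Step 6: alpha = 0.05. fail to reject H0.

R = 10, z = 0.8345, p = 0.403986, fail to reject H0.


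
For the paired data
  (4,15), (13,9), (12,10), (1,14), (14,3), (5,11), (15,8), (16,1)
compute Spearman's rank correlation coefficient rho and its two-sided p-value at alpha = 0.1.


Step 1: Rank x and y separately (midranks; no ties here).
rank(x): 4->2, 13->5, 12->4, 1->1, 14->6, 5->3, 15->7, 16->8
rank(y): 15->8, 9->4, 10->5, 14->7, 3->2, 11->6, 8->3, 1->1
Step 2: d_i = R_x(i) - R_y(i); compute d_i^2.
  (2-8)^2=36, (5-4)^2=1, (4-5)^2=1, (1-7)^2=36, (6-2)^2=16, (3-6)^2=9, (7-3)^2=16, (8-1)^2=49
sum(d^2) = 164.
Step 3: rho = 1 - 6*164 / (8*(8^2 - 1)) = 1 - 984/504 = -0.952381.
Step 4: Under H0, t = rho * sqrt((n-2)/(1-rho^2)) = -7.6509 ~ t(6).
Step 5: Two-sided p-value from the t-distribution with 6 df = 0.000260.
Step 6: alpha = 0.1. reject H0.

rho = -0.9524, p = 0.000260, reject H0 at alpha = 0.1.


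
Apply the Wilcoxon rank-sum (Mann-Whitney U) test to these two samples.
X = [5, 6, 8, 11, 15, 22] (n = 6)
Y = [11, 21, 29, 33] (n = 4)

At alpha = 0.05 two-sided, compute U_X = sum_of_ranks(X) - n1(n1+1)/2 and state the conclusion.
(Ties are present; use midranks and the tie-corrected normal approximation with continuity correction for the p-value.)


Step 1: Combine and sort all 10 observations; assign midranks.
sorted (value, group): (5,X), (6,X), (8,X), (11,X), (11,Y), (15,X), (21,Y), (22,X), (29,Y), (33,Y)
ranks: 5->1, 6->2, 8->3, 11->4.5, 11->4.5, 15->6, 21->7, 22->8, 29->9, 33->10
Step 2: Rank sum for X: R1 = 1 + 2 + 3 + 4.5 + 6 + 8 = 24.5.
Step 3: U_X = R1 - n1(n1+1)/2 = 24.5 - 6*7/2 = 24.5 - 21 = 3.5.
       U_Y = n1*n2 - U_X = 24 - 3.5 = 20.5.
Step 4: Ties are present, so use the tie-corrected normal approximation (with continuity correction) for the p-value.
Step 5: p-value = 0.087118; compare to alpha = 0.05. fail to reject H0.

U_X = 3.5, p = 0.087118, fail to reject H0 at alpha = 0.05.


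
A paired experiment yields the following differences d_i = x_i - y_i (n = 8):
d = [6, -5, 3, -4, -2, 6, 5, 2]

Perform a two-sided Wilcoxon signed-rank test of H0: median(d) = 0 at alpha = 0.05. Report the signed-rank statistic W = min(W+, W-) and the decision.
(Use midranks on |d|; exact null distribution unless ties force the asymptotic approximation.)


Step 1: Drop any zero differences (none here) and take |d_i|.
|d| = [6, 5, 3, 4, 2, 6, 5, 2]
Step 2: Midrank |d_i| (ties get averaged ranks).
ranks: |6|->7.5, |5|->5.5, |3|->3, |4|->4, |2|->1.5, |6|->7.5, |5|->5.5, |2|->1.5
Step 3: Attach original signs; sum ranks with positive sign and with negative sign.
W+ = 7.5 + 3 + 7.5 + 5.5 + 1.5 = 25
W- = 5.5 + 4 + 1.5 = 11
(Check: W+ + W- = 36 should equal n(n+1)/2 = 36.)
Step 4: Test statistic W = min(W+, W-) = 11.
Step 5: Ties in |d|, so use the tie-corrected normal approximation.
        E[W] = n(n+1)/4 = 8*9/4 = 18.
        Tie groups: |d|=2 (t=2), |d|=5 (t=2), |d|=6 (t=2); sum(t^3 - t) = 18.
        Var[W] = n(n+1)(2n+1)/24 - sum(t^3-t)/48 = 1224/24 - 18/48 = 50.625.
        z = (W - E[W]) / sqrt(Var[W]) = (11 - 18) / 7.1151 = -0.9838.
        Two-sided p = 2*Phi(z) = 0.325204.
Step 6: alpha = 0.05. fail to reject H0.

W+ = 25, W- = 11, W = min = 11, p = 0.325204, fail to reject H0.


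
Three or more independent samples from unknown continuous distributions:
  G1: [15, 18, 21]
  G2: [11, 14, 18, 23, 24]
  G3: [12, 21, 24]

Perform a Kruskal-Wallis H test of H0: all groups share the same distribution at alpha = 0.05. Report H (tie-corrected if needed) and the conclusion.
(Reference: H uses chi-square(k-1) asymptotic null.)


Step 1: Combine all N = 11 observations and assign midranks.
sorted (value, group, rank): (11,G2,1), (12,G3,2), (14,G2,3), (15,G1,4), (18,G1,5.5), (18,G2,5.5), (21,G1,7.5), (21,G3,7.5), (23,G2,9), (24,G2,10.5), (24,G3,10.5)
Step 2: Sum ranks within each group.
R_1 = 17 (n_1 = 3)
R_2 = 29 (n_2 = 5)
R_3 = 20 (n_3 = 3)
Step 3: H = 12/(N(N+1)) * sum(R_i^2/n_i) - 3(N+1)
     = 12/(11*12) * (17^2/3 + 29^2/5 + 20^2/3) - 3*12
     = 0.090909 * 397.867 - 36
     = 0.169697.
Step 4: Ties present; correction factor C = 1 - 18/(11^3 - 11) = 0.986364. Corrected H = 0.169697 / 0.986364 = 0.172043.
Step 5: Under H0, H ~ chi^2(2); p-value = 0.917574.
Step 6: alpha = 0.05. fail to reject H0.

H = 0.1720, df = 2, p = 0.917574, fail to reject H0.


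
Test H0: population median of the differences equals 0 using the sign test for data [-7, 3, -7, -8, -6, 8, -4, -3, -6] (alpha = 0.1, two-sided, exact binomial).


Step 1: Discard zero differences. Original n = 9; n_eff = number of nonzero differences = 9.
Nonzero differences (with sign): -7, +3, -7, -8, -6, +8, -4, -3, -6
Step 2: Count signs: positive = 2, negative = 7.
Step 3: Under H0: P(positive) = 0.5, so the number of positives S ~ Bin(9, 0.5).
Step 4: Two-sided exact p-value = sum of Bin(9,0.5) probabilities at or below the observed probability = 0.179688.
Step 5: alpha = 0.1. fail to reject H0.

n_eff = 9, pos = 2, neg = 7, p = 0.179688, fail to reject H0.


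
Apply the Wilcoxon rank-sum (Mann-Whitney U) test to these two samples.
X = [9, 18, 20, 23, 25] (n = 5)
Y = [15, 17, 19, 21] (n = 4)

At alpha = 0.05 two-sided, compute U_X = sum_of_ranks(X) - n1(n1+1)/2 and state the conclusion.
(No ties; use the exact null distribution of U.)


Step 1: Combine and sort all 9 observations; assign midranks.
sorted (value, group): (9,X), (15,Y), (17,Y), (18,X), (19,Y), (20,X), (21,Y), (23,X), (25,X)
ranks: 9->1, 15->2, 17->3, 18->4, 19->5, 20->6, 21->7, 23->8, 25->9
Step 2: Rank sum for X: R1 = 1 + 4 + 6 + 8 + 9 = 28.
Step 3: U_X = R1 - n1(n1+1)/2 = 28 - 5*6/2 = 28 - 15 = 13.
       U_Y = n1*n2 - U_X = 20 - 13 = 7.
Step 4: No ties, so the exact null distribution of U (based on enumerating the C(9,5) = 126 equally likely rank assignments) gives the two-sided p-value.
Step 5: p-value = 0.555556; compare to alpha = 0.05. fail to reject H0.

U_X = 13, p = 0.555556, fail to reject H0 at alpha = 0.05.


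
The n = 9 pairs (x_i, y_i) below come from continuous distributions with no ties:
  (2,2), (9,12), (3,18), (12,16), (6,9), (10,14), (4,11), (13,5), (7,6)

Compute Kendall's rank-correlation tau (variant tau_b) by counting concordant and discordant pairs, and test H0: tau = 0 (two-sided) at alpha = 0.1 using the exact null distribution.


Step 1: Enumerate the 36 unordered pairs (i,j) with i<j and classify each by sign(x_j-x_i) * sign(y_j-y_i).
  (1,2):dx=+7,dy=+10->C; (1,3):dx=+1,dy=+16->C; (1,4):dx=+10,dy=+14->C; (1,5):dx=+4,dy=+7->C
  (1,6):dx=+8,dy=+12->C; (1,7):dx=+2,dy=+9->C; (1,8):dx=+11,dy=+3->C; (1,9):dx=+5,dy=+4->C
  (2,3):dx=-6,dy=+6->D; (2,4):dx=+3,dy=+4->C; (2,5):dx=-3,dy=-3->C; (2,6):dx=+1,dy=+2->C
  (2,7):dx=-5,dy=-1->C; (2,8):dx=+4,dy=-7->D; (2,9):dx=-2,dy=-6->C; (3,4):dx=+9,dy=-2->D
  (3,5):dx=+3,dy=-9->D; (3,6):dx=+7,dy=-4->D; (3,7):dx=+1,dy=-7->D; (3,8):dx=+10,dy=-13->D
  (3,9):dx=+4,dy=-12->D; (4,5):dx=-6,dy=-7->C; (4,6):dx=-2,dy=-2->C; (4,7):dx=-8,dy=-5->C
  (4,8):dx=+1,dy=-11->D; (4,9):dx=-5,dy=-10->C; (5,6):dx=+4,dy=+5->C; (5,7):dx=-2,dy=+2->D
  (5,8):dx=+7,dy=-4->D; (5,9):dx=+1,dy=-3->D; (6,7):dx=-6,dy=-3->C; (6,8):dx=+3,dy=-9->D
  (6,9):dx=-3,dy=-8->C; (7,8):dx=+9,dy=-6->D; (7,9):dx=+3,dy=-5->D; (8,9):dx=-6,dy=+1->D
Step 2: C = 20, D = 16, total pairs = 36.
Step 3: tau = (C - D)/(n(n-1)/2) = (20 - 16)/36 = 0.111111.
Step 4: Exact two-sided p-value (enumerate n! = 362880 permutations of y under H0): p = 0.761414.
Step 5: alpha = 0.1. fail to reject H0.

tau_b = 0.1111 (C=20, D=16), p = 0.761414, fail to reject H0.


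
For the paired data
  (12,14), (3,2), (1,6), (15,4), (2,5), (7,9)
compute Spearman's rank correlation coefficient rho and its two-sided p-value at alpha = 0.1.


Step 1: Rank x and y separately (midranks; no ties here).
rank(x): 12->5, 3->3, 1->1, 15->6, 2->2, 7->4
rank(y): 14->6, 2->1, 6->4, 4->2, 5->3, 9->5
Step 2: d_i = R_x(i) - R_y(i); compute d_i^2.
  (5-6)^2=1, (3-1)^2=4, (1-4)^2=9, (6-2)^2=16, (2-3)^2=1, (4-5)^2=1
sum(d^2) = 32.
Step 3: rho = 1 - 6*32 / (6*(6^2 - 1)) = 1 - 192/210 = 0.085714.
Step 4: Under H0, t = rho * sqrt((n-2)/(1-rho^2)) = 0.1721 ~ t(4).
Step 5: Two-sided p-value from the t-distribution with 4 df = 0.871743.
Step 6: alpha = 0.1. fail to reject H0.

rho = 0.0857, p = 0.871743, fail to reject H0 at alpha = 0.1.


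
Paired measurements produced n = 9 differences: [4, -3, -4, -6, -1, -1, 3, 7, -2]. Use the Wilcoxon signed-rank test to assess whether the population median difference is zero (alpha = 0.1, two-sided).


Step 1: Drop any zero differences (none here) and take |d_i|.
|d| = [4, 3, 4, 6, 1, 1, 3, 7, 2]
Step 2: Midrank |d_i| (ties get averaged ranks).
ranks: |4|->6.5, |3|->4.5, |4|->6.5, |6|->8, |1|->1.5, |1|->1.5, |3|->4.5, |7|->9, |2|->3
Step 3: Attach original signs; sum ranks with positive sign and with negative sign.
W+ = 6.5 + 4.5 + 9 = 20
W- = 4.5 + 6.5 + 8 + 1.5 + 1.5 + 3 = 25
(Check: W+ + W- = 45 should equal n(n+1)/2 = 45.)
Step 4: Test statistic W = min(W+, W-) = 20.
Step 5: Ties in |d|, so use the tie-corrected normal approximation.
        E[W] = n(n+1)/4 = 9*10/4 = 22.5.
        Tie groups: |d|=1 (t=2), |d|=3 (t=2), |d|=4 (t=2); sum(t^3 - t) = 18.
        Var[W] = n(n+1)(2n+1)/24 - sum(t^3-t)/48 = 1710/24 - 18/48 = 70.875.
        z = (W - E[W]) / sqrt(Var[W]) = (20 - 22.5) / 8.4187 = -0.2970.
        Two-sided p = 2*Phi(z) = 0.766499.
Step 6: alpha = 0.1. fail to reject H0.

W+ = 20, W- = 25, W = min = 20, p = 0.766499, fail to reject H0.


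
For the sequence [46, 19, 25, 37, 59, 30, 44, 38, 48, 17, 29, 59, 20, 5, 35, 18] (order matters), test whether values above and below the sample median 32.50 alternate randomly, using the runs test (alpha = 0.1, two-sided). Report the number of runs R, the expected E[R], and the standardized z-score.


Step 1: Compute median = 32.50; label A = above, B = below.
Labels in order: ABBAABAAABBABBAB  (n_A = 8, n_B = 8)
Step 2: Count runs R = 10.
Step 3: Under H0 (random ordering), E[R] = 2*n_A*n_B/(n_A+n_B) + 1 = 2*8*8/16 + 1 = 9.0000.
        Var[R] = 2*n_A*n_B*(2*n_A*n_B - n_A - n_B) / ((n_A+n_B)^2 * (n_A+n_B-1)) = 14336/3840 = 3.7333.
        SD[R] = 1.9322.
Step 4: Continuity-corrected z = (R - 0.5 - E[R]) / SD[R] = (10 - 0.5 - 9.0000) / 1.9322 = 0.2588.
Step 5: Two-sided p-value via normal approximation = 2*(1 - Phi(|z|)) = 0.795809.
Step 6: alpha = 0.1. fail to reject H0.

R = 10, z = 0.2588, p = 0.795809, fail to reject H0.


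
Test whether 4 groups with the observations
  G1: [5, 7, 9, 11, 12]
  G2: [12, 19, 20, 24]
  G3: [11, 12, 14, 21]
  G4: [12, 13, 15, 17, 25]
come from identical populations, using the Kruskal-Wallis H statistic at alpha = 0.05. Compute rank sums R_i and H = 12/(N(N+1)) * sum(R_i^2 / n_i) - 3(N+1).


Step 1: Combine all N = 18 observations and assign midranks.
sorted (value, group, rank): (5,G1,1), (7,G1,2), (9,G1,3), (11,G1,4.5), (11,G3,4.5), (12,G1,7.5), (12,G2,7.5), (12,G3,7.5), (12,G4,7.5), (13,G4,10), (14,G3,11), (15,G4,12), (17,G4,13), (19,G2,14), (20,G2,15), (21,G3,16), (24,G2,17), (25,G4,18)
Step 2: Sum ranks within each group.
R_1 = 18 (n_1 = 5)
R_2 = 53.5 (n_2 = 4)
R_3 = 39 (n_3 = 4)
R_4 = 60.5 (n_4 = 5)
Step 3: H = 12/(N(N+1)) * sum(R_i^2/n_i) - 3(N+1)
     = 12/(18*19) * (18^2/5 + 53.5^2/4 + 39^2/4 + 60.5^2/5) - 3*19
     = 0.035088 * 1892.66 - 57
     = 9.409211.
Step 4: Ties present; correction factor C = 1 - 66/(18^3 - 18) = 0.988648. Corrected H = 9.409211 / 0.988648 = 9.517249.
Step 5: Under H0, H ~ chi^2(3); p-value = 0.023149.
Step 6: alpha = 0.05. reject H0.

H = 9.5172, df = 3, p = 0.023149, reject H0.
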